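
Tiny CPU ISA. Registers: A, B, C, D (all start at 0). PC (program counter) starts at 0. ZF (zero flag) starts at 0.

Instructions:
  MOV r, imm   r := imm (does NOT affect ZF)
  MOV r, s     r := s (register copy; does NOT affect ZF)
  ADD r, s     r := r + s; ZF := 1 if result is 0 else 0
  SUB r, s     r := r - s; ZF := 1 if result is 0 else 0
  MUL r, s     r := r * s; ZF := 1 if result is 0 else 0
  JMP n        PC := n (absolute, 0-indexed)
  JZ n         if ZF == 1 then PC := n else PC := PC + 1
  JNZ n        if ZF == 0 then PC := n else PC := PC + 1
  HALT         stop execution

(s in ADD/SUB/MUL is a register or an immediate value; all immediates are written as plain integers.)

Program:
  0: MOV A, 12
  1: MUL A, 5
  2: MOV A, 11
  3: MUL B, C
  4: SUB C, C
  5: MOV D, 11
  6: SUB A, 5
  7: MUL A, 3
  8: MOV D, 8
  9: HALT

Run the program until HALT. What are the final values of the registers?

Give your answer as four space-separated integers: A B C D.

Step 1: PC=0 exec 'MOV A, 12'. After: A=12 B=0 C=0 D=0 ZF=0 PC=1
Step 2: PC=1 exec 'MUL A, 5'. After: A=60 B=0 C=0 D=0 ZF=0 PC=2
Step 3: PC=2 exec 'MOV A, 11'. After: A=11 B=0 C=0 D=0 ZF=0 PC=3
Step 4: PC=3 exec 'MUL B, C'. After: A=11 B=0 C=0 D=0 ZF=1 PC=4
Step 5: PC=4 exec 'SUB C, C'. After: A=11 B=0 C=0 D=0 ZF=1 PC=5
Step 6: PC=5 exec 'MOV D, 11'. After: A=11 B=0 C=0 D=11 ZF=1 PC=6
Step 7: PC=6 exec 'SUB A, 5'. After: A=6 B=0 C=0 D=11 ZF=0 PC=7
Step 8: PC=7 exec 'MUL A, 3'. After: A=18 B=0 C=0 D=11 ZF=0 PC=8
Step 9: PC=8 exec 'MOV D, 8'. After: A=18 B=0 C=0 D=8 ZF=0 PC=9
Step 10: PC=9 exec 'HALT'. After: A=18 B=0 C=0 D=8 ZF=0 PC=9 HALTED

Answer: 18 0 0 8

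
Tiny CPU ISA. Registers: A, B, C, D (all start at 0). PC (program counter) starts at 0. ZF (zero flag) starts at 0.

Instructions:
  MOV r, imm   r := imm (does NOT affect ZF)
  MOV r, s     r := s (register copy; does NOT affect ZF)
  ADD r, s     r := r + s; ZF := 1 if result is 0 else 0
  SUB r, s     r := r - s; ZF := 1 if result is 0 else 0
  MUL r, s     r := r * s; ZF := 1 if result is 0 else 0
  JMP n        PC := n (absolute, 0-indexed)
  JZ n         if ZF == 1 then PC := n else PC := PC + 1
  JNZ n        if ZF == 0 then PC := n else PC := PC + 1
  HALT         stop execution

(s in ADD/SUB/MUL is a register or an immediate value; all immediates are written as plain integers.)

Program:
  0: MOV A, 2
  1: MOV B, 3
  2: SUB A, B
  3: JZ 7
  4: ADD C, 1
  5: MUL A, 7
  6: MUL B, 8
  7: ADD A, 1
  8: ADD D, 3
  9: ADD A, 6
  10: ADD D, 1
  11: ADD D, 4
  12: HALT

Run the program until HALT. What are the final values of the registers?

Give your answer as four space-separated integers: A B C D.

Answer: 0 24 1 8

Derivation:
Step 1: PC=0 exec 'MOV A, 2'. After: A=2 B=0 C=0 D=0 ZF=0 PC=1
Step 2: PC=1 exec 'MOV B, 3'. After: A=2 B=3 C=0 D=0 ZF=0 PC=2
Step 3: PC=2 exec 'SUB A, B'. After: A=-1 B=3 C=0 D=0 ZF=0 PC=3
Step 4: PC=3 exec 'JZ 7'. After: A=-1 B=3 C=0 D=0 ZF=0 PC=4
Step 5: PC=4 exec 'ADD C, 1'. After: A=-1 B=3 C=1 D=0 ZF=0 PC=5
Step 6: PC=5 exec 'MUL A, 7'. After: A=-7 B=3 C=1 D=0 ZF=0 PC=6
Step 7: PC=6 exec 'MUL B, 8'. After: A=-7 B=24 C=1 D=0 ZF=0 PC=7
Step 8: PC=7 exec 'ADD A, 1'. After: A=-6 B=24 C=1 D=0 ZF=0 PC=8
Step 9: PC=8 exec 'ADD D, 3'. After: A=-6 B=24 C=1 D=3 ZF=0 PC=9
Step 10: PC=9 exec 'ADD A, 6'. After: A=0 B=24 C=1 D=3 ZF=1 PC=10
Step 11: PC=10 exec 'ADD D, 1'. After: A=0 B=24 C=1 D=4 ZF=0 PC=11
Step 12: PC=11 exec 'ADD D, 4'. After: A=0 B=24 C=1 D=8 ZF=0 PC=12
Step 13: PC=12 exec 'HALT'. After: A=0 B=24 C=1 D=8 ZF=0 PC=12 HALTED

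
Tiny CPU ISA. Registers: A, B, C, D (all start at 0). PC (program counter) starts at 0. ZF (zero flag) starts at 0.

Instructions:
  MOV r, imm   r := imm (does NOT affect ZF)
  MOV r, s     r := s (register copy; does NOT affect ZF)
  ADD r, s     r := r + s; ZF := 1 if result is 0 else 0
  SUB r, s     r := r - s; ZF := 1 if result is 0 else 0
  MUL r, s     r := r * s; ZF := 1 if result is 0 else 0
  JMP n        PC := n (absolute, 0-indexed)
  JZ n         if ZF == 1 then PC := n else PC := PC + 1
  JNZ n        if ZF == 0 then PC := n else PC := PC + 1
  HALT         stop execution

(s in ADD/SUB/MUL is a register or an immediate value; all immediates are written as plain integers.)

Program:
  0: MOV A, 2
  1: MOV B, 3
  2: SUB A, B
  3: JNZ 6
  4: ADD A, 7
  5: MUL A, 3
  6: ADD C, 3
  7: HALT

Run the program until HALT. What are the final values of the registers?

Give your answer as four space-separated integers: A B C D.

Step 1: PC=0 exec 'MOV A, 2'. After: A=2 B=0 C=0 D=0 ZF=0 PC=1
Step 2: PC=1 exec 'MOV B, 3'. After: A=2 B=3 C=0 D=0 ZF=0 PC=2
Step 3: PC=2 exec 'SUB A, B'. After: A=-1 B=3 C=0 D=0 ZF=0 PC=3
Step 4: PC=3 exec 'JNZ 6'. After: A=-1 B=3 C=0 D=0 ZF=0 PC=6
Step 5: PC=6 exec 'ADD C, 3'. After: A=-1 B=3 C=3 D=0 ZF=0 PC=7
Step 6: PC=7 exec 'HALT'. After: A=-1 B=3 C=3 D=0 ZF=0 PC=7 HALTED

Answer: -1 3 3 0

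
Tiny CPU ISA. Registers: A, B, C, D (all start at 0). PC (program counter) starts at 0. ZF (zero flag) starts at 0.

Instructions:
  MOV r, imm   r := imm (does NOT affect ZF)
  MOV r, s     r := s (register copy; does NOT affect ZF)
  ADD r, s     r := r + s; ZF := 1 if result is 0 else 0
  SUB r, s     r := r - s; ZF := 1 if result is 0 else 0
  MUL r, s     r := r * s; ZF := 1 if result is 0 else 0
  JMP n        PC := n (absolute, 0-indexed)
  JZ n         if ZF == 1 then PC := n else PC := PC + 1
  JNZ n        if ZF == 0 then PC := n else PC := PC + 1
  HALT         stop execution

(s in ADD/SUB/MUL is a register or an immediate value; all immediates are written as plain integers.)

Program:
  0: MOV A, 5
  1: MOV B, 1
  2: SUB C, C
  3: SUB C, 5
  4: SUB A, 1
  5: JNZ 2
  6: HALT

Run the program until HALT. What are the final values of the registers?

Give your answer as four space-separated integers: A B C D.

Step 1: PC=0 exec 'MOV A, 5'. After: A=5 B=0 C=0 D=0 ZF=0 PC=1
Step 2: PC=1 exec 'MOV B, 1'. After: A=5 B=1 C=0 D=0 ZF=0 PC=2
Step 3: PC=2 exec 'SUB C, C'. After: A=5 B=1 C=0 D=0 ZF=1 PC=3
Step 4: PC=3 exec 'SUB C, 5'. After: A=5 B=1 C=-5 D=0 ZF=0 PC=4
Step 5: PC=4 exec 'SUB A, 1'. After: A=4 B=1 C=-5 D=0 ZF=0 PC=5
Step 6: PC=5 exec 'JNZ 2'. After: A=4 B=1 C=-5 D=0 ZF=0 PC=2
Step 7: PC=2 exec 'SUB C, C'. After: A=4 B=1 C=0 D=0 ZF=1 PC=3
Step 8: PC=3 exec 'SUB C, 5'. After: A=4 B=1 C=-5 D=0 ZF=0 PC=4
Step 9: PC=4 exec 'SUB A, 1'. After: A=3 B=1 C=-5 D=0 ZF=0 PC=5
Step 10: PC=5 exec 'JNZ 2'. After: A=3 B=1 C=-5 D=0 ZF=0 PC=2
Step 11: PC=2 exec 'SUB C, C'. After: A=3 B=1 C=0 D=0 ZF=1 PC=3
Step 12: PC=3 exec 'SUB C, 5'. After: A=3 B=1 C=-5 D=0 ZF=0 PC=4
Step 13: PC=4 exec 'SUB A, 1'. After: A=2 B=1 C=-5 D=0 ZF=0 PC=5
Step 14: PC=5 exec 'JNZ 2'. After: A=2 B=1 C=-5 D=0 ZF=0 PC=2
Step 15: PC=2 exec 'SUB C, C'. After: A=2 B=1 C=0 D=0 ZF=1 PC=3
Step 16: PC=3 exec 'SUB C, 5'. After: A=2 B=1 C=-5 D=0 ZF=0 PC=4
Step 17: PC=4 exec 'SUB A, 1'. After: A=1 B=1 C=-5 D=0 ZF=0 PC=5
Step 18: PC=5 exec 'JNZ 2'. After: A=1 B=1 C=-5 D=0 ZF=0 PC=2
Step 19: PC=2 exec 'SUB C, C'. After: A=1 B=1 C=0 D=0 ZF=1 PC=3
Step 20: PC=3 exec 'SUB C, 5'. After: A=1 B=1 C=-5 D=0 ZF=0 PC=4
Step 21: PC=4 exec 'SUB A, 1'. After: A=0 B=1 C=-5 D=0 ZF=1 PC=5
Step 22: PC=5 exec 'JNZ 2'. After: A=0 B=1 C=-5 D=0 ZF=1 PC=6
Step 23: PC=6 exec 'HALT'. After: A=0 B=1 C=-5 D=0 ZF=1 PC=6 HALTED

Answer: 0 1 -5 0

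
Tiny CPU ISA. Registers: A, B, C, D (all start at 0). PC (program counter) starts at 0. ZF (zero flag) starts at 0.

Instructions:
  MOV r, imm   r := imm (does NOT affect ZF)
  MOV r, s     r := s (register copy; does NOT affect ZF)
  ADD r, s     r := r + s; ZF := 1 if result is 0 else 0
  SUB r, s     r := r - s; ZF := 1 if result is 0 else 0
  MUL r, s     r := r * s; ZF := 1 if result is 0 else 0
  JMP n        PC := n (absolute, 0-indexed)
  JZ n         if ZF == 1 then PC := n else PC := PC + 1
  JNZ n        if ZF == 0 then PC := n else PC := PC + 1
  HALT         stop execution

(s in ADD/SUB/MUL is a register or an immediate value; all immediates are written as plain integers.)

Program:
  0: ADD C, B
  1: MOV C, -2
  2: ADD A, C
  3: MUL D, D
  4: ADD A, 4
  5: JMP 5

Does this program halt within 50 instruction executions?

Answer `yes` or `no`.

Answer: no

Derivation:
Step 1: PC=0 exec 'ADD C, B'. After: A=0 B=0 C=0 D=0 ZF=1 PC=1
Step 2: PC=1 exec 'MOV C, -2'. After: A=0 B=0 C=-2 D=0 ZF=1 PC=2
Step 3: PC=2 exec 'ADD A, C'. After: A=-2 B=0 C=-2 D=0 ZF=0 PC=3
Step 4: PC=3 exec 'MUL D, D'. After: A=-2 B=0 C=-2 D=0 ZF=1 PC=4
Step 5: PC=4 exec 'ADD A, 4'. After: A=2 B=0 C=-2 D=0 ZF=0 PC=5
Step 6: PC=5 exec 'JMP 5'. After: A=2 B=0 C=-2 D=0 ZF=0 PC=5
State after step 6 equals state after step 5: the program is in a cycle of length 1 and will never halt.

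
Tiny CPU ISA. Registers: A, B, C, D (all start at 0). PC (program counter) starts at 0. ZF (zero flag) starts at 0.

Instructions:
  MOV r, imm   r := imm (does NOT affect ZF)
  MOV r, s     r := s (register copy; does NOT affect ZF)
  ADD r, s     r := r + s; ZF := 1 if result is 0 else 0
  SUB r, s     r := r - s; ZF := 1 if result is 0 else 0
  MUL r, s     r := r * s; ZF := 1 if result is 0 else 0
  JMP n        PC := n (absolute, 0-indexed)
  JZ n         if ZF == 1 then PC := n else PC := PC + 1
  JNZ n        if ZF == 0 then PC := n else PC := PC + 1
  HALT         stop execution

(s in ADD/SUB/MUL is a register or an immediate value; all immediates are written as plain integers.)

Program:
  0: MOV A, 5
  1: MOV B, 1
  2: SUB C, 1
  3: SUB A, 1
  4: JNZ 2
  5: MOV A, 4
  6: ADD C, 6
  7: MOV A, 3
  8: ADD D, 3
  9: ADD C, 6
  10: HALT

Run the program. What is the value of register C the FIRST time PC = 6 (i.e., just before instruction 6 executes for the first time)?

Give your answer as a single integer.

Step 1: PC=0 exec 'MOV A, 5'. After: A=5 B=0 C=0 D=0 ZF=0 PC=1
Step 2: PC=1 exec 'MOV B, 1'. After: A=5 B=1 C=0 D=0 ZF=0 PC=2
Step 3: PC=2 exec 'SUB C, 1'. After: A=5 B=1 C=-1 D=0 ZF=0 PC=3
Step 4: PC=3 exec 'SUB A, 1'. After: A=4 B=1 C=-1 D=0 ZF=0 PC=4
Step 5: PC=4 exec 'JNZ 2'. After: A=4 B=1 C=-1 D=0 ZF=0 PC=2
Step 6: PC=2 exec 'SUB C, 1'. After: A=4 B=1 C=-2 D=0 ZF=0 PC=3
Step 7: PC=3 exec 'SUB A, 1'. After: A=3 B=1 C=-2 D=0 ZF=0 PC=4
Step 8: PC=4 exec 'JNZ 2'. After: A=3 B=1 C=-2 D=0 ZF=0 PC=2
Step 9: PC=2 exec 'SUB C, 1'. After: A=3 B=1 C=-3 D=0 ZF=0 PC=3
Step 10: PC=3 exec 'SUB A, 1'. After: A=2 B=1 C=-3 D=0 ZF=0 PC=4
Step 11: PC=4 exec 'JNZ 2'. After: A=2 B=1 C=-3 D=0 ZF=0 PC=2
Step 12: PC=2 exec 'SUB C, 1'. After: A=2 B=1 C=-4 D=0 ZF=0 PC=3
Step 13: PC=3 exec 'SUB A, 1'. After: A=1 B=1 C=-4 D=0 ZF=0 PC=4
Step 14: PC=4 exec 'JNZ 2'. After: A=1 B=1 C=-4 D=0 ZF=0 PC=2
Step 15: PC=2 exec 'SUB C, 1'. After: A=1 B=1 C=-5 D=0 ZF=0 PC=3
Step 16: PC=3 exec 'SUB A, 1'. After: A=0 B=1 C=-5 D=0 ZF=1 PC=4
Step 17: PC=4 exec 'JNZ 2'. After: A=0 B=1 C=-5 D=0 ZF=1 PC=5
Step 18: PC=5 exec 'MOV A, 4'. After: A=4 B=1 C=-5 D=0 ZF=1 PC=6
First time PC=6: C=-5

-5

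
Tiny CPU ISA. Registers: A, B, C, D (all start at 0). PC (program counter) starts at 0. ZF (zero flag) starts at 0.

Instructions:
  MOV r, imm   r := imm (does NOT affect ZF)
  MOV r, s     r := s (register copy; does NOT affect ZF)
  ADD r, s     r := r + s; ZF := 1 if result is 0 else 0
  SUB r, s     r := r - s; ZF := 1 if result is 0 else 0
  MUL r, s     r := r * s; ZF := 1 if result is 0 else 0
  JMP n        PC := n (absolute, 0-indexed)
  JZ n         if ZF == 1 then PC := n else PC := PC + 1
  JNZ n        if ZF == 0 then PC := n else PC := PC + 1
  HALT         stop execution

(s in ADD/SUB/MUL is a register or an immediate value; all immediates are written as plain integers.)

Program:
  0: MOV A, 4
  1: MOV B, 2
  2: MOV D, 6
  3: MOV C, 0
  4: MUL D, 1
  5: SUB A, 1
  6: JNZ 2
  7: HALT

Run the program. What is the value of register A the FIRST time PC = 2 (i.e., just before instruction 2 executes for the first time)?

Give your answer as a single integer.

Step 1: PC=0 exec 'MOV A, 4'. After: A=4 B=0 C=0 D=0 ZF=0 PC=1
Step 2: PC=1 exec 'MOV B, 2'. After: A=4 B=2 C=0 D=0 ZF=0 PC=2
First time PC=2: A=4

4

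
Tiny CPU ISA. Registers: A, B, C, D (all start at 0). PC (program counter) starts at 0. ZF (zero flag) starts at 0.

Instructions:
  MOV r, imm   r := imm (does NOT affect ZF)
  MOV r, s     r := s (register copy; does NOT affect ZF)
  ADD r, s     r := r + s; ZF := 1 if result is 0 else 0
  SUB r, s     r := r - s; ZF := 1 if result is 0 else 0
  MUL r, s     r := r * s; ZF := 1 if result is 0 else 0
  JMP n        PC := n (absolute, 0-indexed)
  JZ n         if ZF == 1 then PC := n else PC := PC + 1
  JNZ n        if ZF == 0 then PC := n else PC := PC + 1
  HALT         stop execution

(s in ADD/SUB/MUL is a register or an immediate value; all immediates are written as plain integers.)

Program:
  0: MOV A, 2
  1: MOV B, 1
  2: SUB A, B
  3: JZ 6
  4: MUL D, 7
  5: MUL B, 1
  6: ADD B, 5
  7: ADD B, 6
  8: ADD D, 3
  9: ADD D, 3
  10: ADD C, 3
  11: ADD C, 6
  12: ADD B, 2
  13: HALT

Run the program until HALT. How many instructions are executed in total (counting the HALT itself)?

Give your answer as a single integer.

Step 1: PC=0 exec 'MOV A, 2'. After: A=2 B=0 C=0 D=0 ZF=0 PC=1
Step 2: PC=1 exec 'MOV B, 1'. After: A=2 B=1 C=0 D=0 ZF=0 PC=2
Step 3: PC=2 exec 'SUB A, B'. After: A=1 B=1 C=0 D=0 ZF=0 PC=3
Step 4: PC=3 exec 'JZ 6'. After: A=1 B=1 C=0 D=0 ZF=0 PC=4
Step 5: PC=4 exec 'MUL D, 7'. After: A=1 B=1 C=0 D=0 ZF=1 PC=5
Step 6: PC=5 exec 'MUL B, 1'. After: A=1 B=1 C=0 D=0 ZF=0 PC=6
Step 7: PC=6 exec 'ADD B, 5'. After: A=1 B=6 C=0 D=0 ZF=0 PC=7
Step 8: PC=7 exec 'ADD B, 6'. After: A=1 B=12 C=0 D=0 ZF=0 PC=8
Step 9: PC=8 exec 'ADD D, 3'. After: A=1 B=12 C=0 D=3 ZF=0 PC=9
Step 10: PC=9 exec 'ADD D, 3'. After: A=1 B=12 C=0 D=6 ZF=0 PC=10
Step 11: PC=10 exec 'ADD C, 3'. After: A=1 B=12 C=3 D=6 ZF=0 PC=11
Step 12: PC=11 exec 'ADD C, 6'. After: A=1 B=12 C=9 D=6 ZF=0 PC=12
Step 13: PC=12 exec 'ADD B, 2'. After: A=1 B=14 C=9 D=6 ZF=0 PC=13
Step 14: PC=13 exec 'HALT'. After: A=1 B=14 C=9 D=6 ZF=0 PC=13 HALTED
Total instructions executed: 14

Answer: 14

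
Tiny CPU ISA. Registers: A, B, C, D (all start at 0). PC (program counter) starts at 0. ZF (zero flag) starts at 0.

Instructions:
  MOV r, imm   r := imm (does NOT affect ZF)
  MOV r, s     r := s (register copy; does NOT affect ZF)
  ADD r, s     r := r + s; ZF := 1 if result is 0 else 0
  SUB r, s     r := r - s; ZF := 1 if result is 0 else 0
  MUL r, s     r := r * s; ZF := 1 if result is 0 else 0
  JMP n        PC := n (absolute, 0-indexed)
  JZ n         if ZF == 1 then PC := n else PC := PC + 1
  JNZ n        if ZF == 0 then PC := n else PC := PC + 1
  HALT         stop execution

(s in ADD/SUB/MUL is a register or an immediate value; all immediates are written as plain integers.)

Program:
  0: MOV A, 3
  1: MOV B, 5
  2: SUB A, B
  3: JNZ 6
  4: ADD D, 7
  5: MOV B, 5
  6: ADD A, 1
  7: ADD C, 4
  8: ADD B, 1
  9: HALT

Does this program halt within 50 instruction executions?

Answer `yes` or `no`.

Step 1: PC=0 exec 'MOV A, 3'. After: A=3 B=0 C=0 D=0 ZF=0 PC=1
Step 2: PC=1 exec 'MOV B, 5'. After: A=3 B=5 C=0 D=0 ZF=0 PC=2
Step 3: PC=2 exec 'SUB A, B'. After: A=-2 B=5 C=0 D=0 ZF=0 PC=3
Step 4: PC=3 exec 'JNZ 6'. After: A=-2 B=5 C=0 D=0 ZF=0 PC=6
Step 5: PC=6 exec 'ADD A, 1'. After: A=-1 B=5 C=0 D=0 ZF=0 PC=7
Step 6: PC=7 exec 'ADD C, 4'. After: A=-1 B=5 C=4 D=0 ZF=0 PC=8
Step 7: PC=8 exec 'ADD B, 1'. After: A=-1 B=6 C=4 D=0 ZF=0 PC=9
Step 8: PC=9 exec 'HALT'. After: A=-1 B=6 C=4 D=0 ZF=0 PC=9 HALTED

Answer: yes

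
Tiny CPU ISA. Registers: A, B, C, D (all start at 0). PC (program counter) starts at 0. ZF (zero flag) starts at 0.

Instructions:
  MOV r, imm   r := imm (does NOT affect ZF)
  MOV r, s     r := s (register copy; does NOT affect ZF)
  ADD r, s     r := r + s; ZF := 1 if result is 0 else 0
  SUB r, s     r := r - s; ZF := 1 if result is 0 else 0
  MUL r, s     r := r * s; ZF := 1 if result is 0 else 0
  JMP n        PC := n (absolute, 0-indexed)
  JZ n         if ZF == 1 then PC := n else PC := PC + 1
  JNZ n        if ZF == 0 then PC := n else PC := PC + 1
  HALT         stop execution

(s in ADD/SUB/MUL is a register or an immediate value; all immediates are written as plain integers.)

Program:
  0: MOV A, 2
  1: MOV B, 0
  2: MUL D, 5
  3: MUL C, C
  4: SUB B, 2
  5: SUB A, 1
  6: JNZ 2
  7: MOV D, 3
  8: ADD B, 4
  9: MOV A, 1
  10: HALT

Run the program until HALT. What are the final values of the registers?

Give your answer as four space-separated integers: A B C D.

Step 1: PC=0 exec 'MOV A, 2'. After: A=2 B=0 C=0 D=0 ZF=0 PC=1
Step 2: PC=1 exec 'MOV B, 0'. After: A=2 B=0 C=0 D=0 ZF=0 PC=2
Step 3: PC=2 exec 'MUL D, 5'. After: A=2 B=0 C=0 D=0 ZF=1 PC=3
Step 4: PC=3 exec 'MUL C, C'. After: A=2 B=0 C=0 D=0 ZF=1 PC=4
Step 5: PC=4 exec 'SUB B, 2'. After: A=2 B=-2 C=0 D=0 ZF=0 PC=5
Step 6: PC=5 exec 'SUB A, 1'. After: A=1 B=-2 C=0 D=0 ZF=0 PC=6
Step 7: PC=6 exec 'JNZ 2'. After: A=1 B=-2 C=0 D=0 ZF=0 PC=2
Step 8: PC=2 exec 'MUL D, 5'. After: A=1 B=-2 C=0 D=0 ZF=1 PC=3
Step 9: PC=3 exec 'MUL C, C'. After: A=1 B=-2 C=0 D=0 ZF=1 PC=4
Step 10: PC=4 exec 'SUB B, 2'. After: A=1 B=-4 C=0 D=0 ZF=0 PC=5
Step 11: PC=5 exec 'SUB A, 1'. After: A=0 B=-4 C=0 D=0 ZF=1 PC=6
Step 12: PC=6 exec 'JNZ 2'. After: A=0 B=-4 C=0 D=0 ZF=1 PC=7
Step 13: PC=7 exec 'MOV D, 3'. After: A=0 B=-4 C=0 D=3 ZF=1 PC=8
Step 14: PC=8 exec 'ADD B, 4'. After: A=0 B=0 C=0 D=3 ZF=1 PC=9
Step 15: PC=9 exec 'MOV A, 1'. After: A=1 B=0 C=0 D=3 ZF=1 PC=10
Step 16: PC=10 exec 'HALT'. After: A=1 B=0 C=0 D=3 ZF=1 PC=10 HALTED

Answer: 1 0 0 3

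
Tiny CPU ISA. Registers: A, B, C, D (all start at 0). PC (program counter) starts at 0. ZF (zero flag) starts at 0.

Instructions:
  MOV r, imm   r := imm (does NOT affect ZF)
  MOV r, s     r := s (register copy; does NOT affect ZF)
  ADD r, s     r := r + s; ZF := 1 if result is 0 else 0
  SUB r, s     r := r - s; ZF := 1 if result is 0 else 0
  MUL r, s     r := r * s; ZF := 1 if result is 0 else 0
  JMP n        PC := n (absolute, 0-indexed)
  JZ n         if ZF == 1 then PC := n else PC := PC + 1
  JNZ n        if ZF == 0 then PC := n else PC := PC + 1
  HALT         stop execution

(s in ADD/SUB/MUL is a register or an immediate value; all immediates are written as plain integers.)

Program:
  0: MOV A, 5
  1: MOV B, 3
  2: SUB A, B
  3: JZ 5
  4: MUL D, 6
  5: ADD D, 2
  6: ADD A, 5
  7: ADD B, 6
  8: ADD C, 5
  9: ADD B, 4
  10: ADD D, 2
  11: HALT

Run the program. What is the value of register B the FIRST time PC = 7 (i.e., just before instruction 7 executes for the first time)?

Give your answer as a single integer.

Step 1: PC=0 exec 'MOV A, 5'. After: A=5 B=0 C=0 D=0 ZF=0 PC=1
Step 2: PC=1 exec 'MOV B, 3'. After: A=5 B=3 C=0 D=0 ZF=0 PC=2
Step 3: PC=2 exec 'SUB A, B'. After: A=2 B=3 C=0 D=0 ZF=0 PC=3
Step 4: PC=3 exec 'JZ 5'. After: A=2 B=3 C=0 D=0 ZF=0 PC=4
Step 5: PC=4 exec 'MUL D, 6'. After: A=2 B=3 C=0 D=0 ZF=1 PC=5
Step 6: PC=5 exec 'ADD D, 2'. After: A=2 B=3 C=0 D=2 ZF=0 PC=6
Step 7: PC=6 exec 'ADD A, 5'. After: A=7 B=3 C=0 D=2 ZF=0 PC=7
First time PC=7: B=3

3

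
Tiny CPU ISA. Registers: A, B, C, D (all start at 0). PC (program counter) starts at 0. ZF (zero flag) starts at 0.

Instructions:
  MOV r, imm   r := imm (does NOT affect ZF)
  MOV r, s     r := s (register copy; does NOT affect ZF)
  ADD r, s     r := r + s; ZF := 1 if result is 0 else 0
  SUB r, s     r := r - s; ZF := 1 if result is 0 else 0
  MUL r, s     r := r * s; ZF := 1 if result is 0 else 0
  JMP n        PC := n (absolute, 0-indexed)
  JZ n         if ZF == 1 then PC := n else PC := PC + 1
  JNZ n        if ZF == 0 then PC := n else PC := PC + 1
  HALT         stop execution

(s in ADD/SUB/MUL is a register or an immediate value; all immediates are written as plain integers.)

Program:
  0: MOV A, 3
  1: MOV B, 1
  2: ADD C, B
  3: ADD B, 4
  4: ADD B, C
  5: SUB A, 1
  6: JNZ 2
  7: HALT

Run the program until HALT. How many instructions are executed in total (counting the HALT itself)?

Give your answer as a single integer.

Answer: 18

Derivation:
Step 1: PC=0 exec 'MOV A, 3'. After: A=3 B=0 C=0 D=0 ZF=0 PC=1
Step 2: PC=1 exec 'MOV B, 1'. After: A=3 B=1 C=0 D=0 ZF=0 PC=2
Step 3: PC=2 exec 'ADD C, B'. After: A=3 B=1 C=1 D=0 ZF=0 PC=3
Step 4: PC=3 exec 'ADD B, 4'. After: A=3 B=5 C=1 D=0 ZF=0 PC=4
Step 5: PC=4 exec 'ADD B, C'. After: A=3 B=6 C=1 D=0 ZF=0 PC=5
Step 6: PC=5 exec 'SUB A, 1'. After: A=2 B=6 C=1 D=0 ZF=0 PC=6
Step 7: PC=6 exec 'JNZ 2'. After: A=2 B=6 C=1 D=0 ZF=0 PC=2
Step 8: PC=2 exec 'ADD C, B'. After: A=2 B=6 C=7 D=0 ZF=0 PC=3
Step 9: PC=3 exec 'ADD B, 4'. After: A=2 B=10 C=7 D=0 ZF=0 PC=4
Step 10: PC=4 exec 'ADD B, C'. After: A=2 B=17 C=7 D=0 ZF=0 PC=5
Step 11: PC=5 exec 'SUB A, 1'. After: A=1 B=17 C=7 D=0 ZF=0 PC=6
Step 12: PC=6 exec 'JNZ 2'. After: A=1 B=17 C=7 D=0 ZF=0 PC=2
Step 13: PC=2 exec 'ADD C, B'. After: A=1 B=17 C=24 D=0 ZF=0 PC=3
Step 14: PC=3 exec 'ADD B, 4'. After: A=1 B=21 C=24 D=0 ZF=0 PC=4
Step 15: PC=4 exec 'ADD B, C'. After: A=1 B=45 C=24 D=0 ZF=0 PC=5
Step 16: PC=5 exec 'SUB A, 1'. After: A=0 B=45 C=24 D=0 ZF=1 PC=6
Step 17: PC=6 exec 'JNZ 2'. After: A=0 B=45 C=24 D=0 ZF=1 PC=7
Step 18: PC=7 exec 'HALT'. After: A=0 B=45 C=24 D=0 ZF=1 PC=7 HALTED
Total instructions executed: 18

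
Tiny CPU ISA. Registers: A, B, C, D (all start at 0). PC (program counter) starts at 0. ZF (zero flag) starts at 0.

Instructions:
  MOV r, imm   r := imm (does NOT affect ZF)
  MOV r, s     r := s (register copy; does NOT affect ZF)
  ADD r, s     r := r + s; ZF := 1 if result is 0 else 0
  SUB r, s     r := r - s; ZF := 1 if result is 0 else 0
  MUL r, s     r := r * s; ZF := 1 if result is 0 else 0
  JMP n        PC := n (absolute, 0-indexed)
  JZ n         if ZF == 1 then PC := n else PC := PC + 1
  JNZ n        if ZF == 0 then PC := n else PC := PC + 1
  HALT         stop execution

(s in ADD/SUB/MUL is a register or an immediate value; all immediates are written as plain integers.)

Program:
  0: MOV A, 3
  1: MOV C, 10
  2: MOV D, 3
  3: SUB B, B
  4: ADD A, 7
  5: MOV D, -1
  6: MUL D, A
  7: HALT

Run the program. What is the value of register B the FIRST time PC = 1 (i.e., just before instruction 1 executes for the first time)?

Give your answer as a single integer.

Step 1: PC=0 exec 'MOV A, 3'. After: A=3 B=0 C=0 D=0 ZF=0 PC=1
First time PC=1: B=0

0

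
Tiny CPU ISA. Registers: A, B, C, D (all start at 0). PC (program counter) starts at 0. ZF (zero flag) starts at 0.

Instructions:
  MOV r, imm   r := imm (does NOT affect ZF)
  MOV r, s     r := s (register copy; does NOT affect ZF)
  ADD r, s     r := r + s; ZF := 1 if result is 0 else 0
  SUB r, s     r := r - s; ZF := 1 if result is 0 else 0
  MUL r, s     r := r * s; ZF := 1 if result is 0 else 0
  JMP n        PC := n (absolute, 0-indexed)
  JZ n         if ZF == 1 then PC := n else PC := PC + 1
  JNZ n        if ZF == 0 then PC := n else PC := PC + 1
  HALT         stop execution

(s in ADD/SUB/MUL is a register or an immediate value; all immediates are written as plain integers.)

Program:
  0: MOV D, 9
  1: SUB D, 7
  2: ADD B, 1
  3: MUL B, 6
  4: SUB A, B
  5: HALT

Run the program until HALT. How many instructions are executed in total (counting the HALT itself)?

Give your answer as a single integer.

Step 1: PC=0 exec 'MOV D, 9'. After: A=0 B=0 C=0 D=9 ZF=0 PC=1
Step 2: PC=1 exec 'SUB D, 7'. After: A=0 B=0 C=0 D=2 ZF=0 PC=2
Step 3: PC=2 exec 'ADD B, 1'. After: A=0 B=1 C=0 D=2 ZF=0 PC=3
Step 4: PC=3 exec 'MUL B, 6'. After: A=0 B=6 C=0 D=2 ZF=0 PC=4
Step 5: PC=4 exec 'SUB A, B'. After: A=-6 B=6 C=0 D=2 ZF=0 PC=5
Step 6: PC=5 exec 'HALT'. After: A=-6 B=6 C=0 D=2 ZF=0 PC=5 HALTED
Total instructions executed: 6

Answer: 6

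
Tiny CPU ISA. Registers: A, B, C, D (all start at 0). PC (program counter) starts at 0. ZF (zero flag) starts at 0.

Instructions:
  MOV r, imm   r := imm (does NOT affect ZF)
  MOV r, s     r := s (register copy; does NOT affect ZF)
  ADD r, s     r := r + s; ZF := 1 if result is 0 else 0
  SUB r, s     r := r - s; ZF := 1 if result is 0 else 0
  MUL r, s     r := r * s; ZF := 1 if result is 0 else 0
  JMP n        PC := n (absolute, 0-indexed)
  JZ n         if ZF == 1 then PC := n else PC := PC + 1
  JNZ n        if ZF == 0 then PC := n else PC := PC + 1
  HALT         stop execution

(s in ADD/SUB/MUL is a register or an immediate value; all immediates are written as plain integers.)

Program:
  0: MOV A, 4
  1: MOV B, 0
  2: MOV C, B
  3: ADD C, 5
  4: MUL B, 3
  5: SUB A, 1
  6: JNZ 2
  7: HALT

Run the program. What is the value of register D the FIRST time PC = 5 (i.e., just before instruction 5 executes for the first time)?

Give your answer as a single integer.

Step 1: PC=0 exec 'MOV A, 4'. After: A=4 B=0 C=0 D=0 ZF=0 PC=1
Step 2: PC=1 exec 'MOV B, 0'. After: A=4 B=0 C=0 D=0 ZF=0 PC=2
Step 3: PC=2 exec 'MOV C, B'. After: A=4 B=0 C=0 D=0 ZF=0 PC=3
Step 4: PC=3 exec 'ADD C, 5'. After: A=4 B=0 C=5 D=0 ZF=0 PC=4
Step 5: PC=4 exec 'MUL B, 3'. After: A=4 B=0 C=5 D=0 ZF=1 PC=5
First time PC=5: D=0

0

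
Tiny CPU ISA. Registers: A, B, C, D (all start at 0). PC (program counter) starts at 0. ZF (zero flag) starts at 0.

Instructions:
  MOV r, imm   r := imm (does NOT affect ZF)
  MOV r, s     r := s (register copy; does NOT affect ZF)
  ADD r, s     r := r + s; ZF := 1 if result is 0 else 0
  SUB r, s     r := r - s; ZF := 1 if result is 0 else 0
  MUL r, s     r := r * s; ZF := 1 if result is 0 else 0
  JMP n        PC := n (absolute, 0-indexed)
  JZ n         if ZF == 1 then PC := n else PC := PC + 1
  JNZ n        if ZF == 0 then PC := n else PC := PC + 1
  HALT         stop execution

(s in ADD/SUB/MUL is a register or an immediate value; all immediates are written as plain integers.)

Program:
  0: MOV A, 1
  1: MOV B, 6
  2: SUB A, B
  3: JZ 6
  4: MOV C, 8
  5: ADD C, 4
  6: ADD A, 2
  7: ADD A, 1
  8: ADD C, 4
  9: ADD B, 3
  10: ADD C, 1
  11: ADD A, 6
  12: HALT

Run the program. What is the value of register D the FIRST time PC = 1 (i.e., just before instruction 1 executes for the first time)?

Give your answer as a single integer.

Step 1: PC=0 exec 'MOV A, 1'. After: A=1 B=0 C=0 D=0 ZF=0 PC=1
First time PC=1: D=0

0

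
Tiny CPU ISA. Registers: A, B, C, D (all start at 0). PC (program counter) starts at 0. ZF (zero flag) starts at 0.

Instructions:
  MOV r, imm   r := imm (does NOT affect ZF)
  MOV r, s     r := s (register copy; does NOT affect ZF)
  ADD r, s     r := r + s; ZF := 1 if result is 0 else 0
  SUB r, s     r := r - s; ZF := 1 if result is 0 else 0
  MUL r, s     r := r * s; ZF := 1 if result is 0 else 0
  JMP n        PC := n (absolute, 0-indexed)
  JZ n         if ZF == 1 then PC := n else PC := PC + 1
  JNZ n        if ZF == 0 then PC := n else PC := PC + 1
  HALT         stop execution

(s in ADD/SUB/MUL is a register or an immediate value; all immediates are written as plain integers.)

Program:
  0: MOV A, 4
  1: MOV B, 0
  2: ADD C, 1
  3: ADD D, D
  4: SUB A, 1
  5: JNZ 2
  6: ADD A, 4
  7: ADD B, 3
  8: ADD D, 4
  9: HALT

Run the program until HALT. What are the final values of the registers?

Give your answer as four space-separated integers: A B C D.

Answer: 4 3 4 4

Derivation:
Step 1: PC=0 exec 'MOV A, 4'. After: A=4 B=0 C=0 D=0 ZF=0 PC=1
Step 2: PC=1 exec 'MOV B, 0'. After: A=4 B=0 C=0 D=0 ZF=0 PC=2
Step 3: PC=2 exec 'ADD C, 1'. After: A=4 B=0 C=1 D=0 ZF=0 PC=3
Step 4: PC=3 exec 'ADD D, D'. After: A=4 B=0 C=1 D=0 ZF=1 PC=4
Step 5: PC=4 exec 'SUB A, 1'. After: A=3 B=0 C=1 D=0 ZF=0 PC=5
Step 6: PC=5 exec 'JNZ 2'. After: A=3 B=0 C=1 D=0 ZF=0 PC=2
Step 7: PC=2 exec 'ADD C, 1'. After: A=3 B=0 C=2 D=0 ZF=0 PC=3
Step 8: PC=3 exec 'ADD D, D'. After: A=3 B=0 C=2 D=0 ZF=1 PC=4
Step 9: PC=4 exec 'SUB A, 1'. After: A=2 B=0 C=2 D=0 ZF=0 PC=5
Step 10: PC=5 exec 'JNZ 2'. After: A=2 B=0 C=2 D=0 ZF=0 PC=2
Step 11: PC=2 exec 'ADD C, 1'. After: A=2 B=0 C=3 D=0 ZF=0 PC=3
Step 12: PC=3 exec 'ADD D, D'. After: A=2 B=0 C=3 D=0 ZF=1 PC=4
Step 13: PC=4 exec 'SUB A, 1'. After: A=1 B=0 C=3 D=0 ZF=0 PC=5
Step 14: PC=5 exec 'JNZ 2'. After: A=1 B=0 C=3 D=0 ZF=0 PC=2
Step 15: PC=2 exec 'ADD C, 1'. After: A=1 B=0 C=4 D=0 ZF=0 PC=3
Step 16: PC=3 exec 'ADD D, D'. After: A=1 B=0 C=4 D=0 ZF=1 PC=4
Step 17: PC=4 exec 'SUB A, 1'. After: A=0 B=0 C=4 D=0 ZF=1 PC=5
Step 18: PC=5 exec 'JNZ 2'. After: A=0 B=0 C=4 D=0 ZF=1 PC=6
Step 19: PC=6 exec 'ADD A, 4'. After: A=4 B=0 C=4 D=0 ZF=0 PC=7
Step 20: PC=7 exec 'ADD B, 3'. After: A=4 B=3 C=4 D=0 ZF=0 PC=8
Step 21: PC=8 exec 'ADD D, 4'. After: A=4 B=3 C=4 D=4 ZF=0 PC=9
Step 22: PC=9 exec 'HALT'. After: A=4 B=3 C=4 D=4 ZF=0 PC=9 HALTED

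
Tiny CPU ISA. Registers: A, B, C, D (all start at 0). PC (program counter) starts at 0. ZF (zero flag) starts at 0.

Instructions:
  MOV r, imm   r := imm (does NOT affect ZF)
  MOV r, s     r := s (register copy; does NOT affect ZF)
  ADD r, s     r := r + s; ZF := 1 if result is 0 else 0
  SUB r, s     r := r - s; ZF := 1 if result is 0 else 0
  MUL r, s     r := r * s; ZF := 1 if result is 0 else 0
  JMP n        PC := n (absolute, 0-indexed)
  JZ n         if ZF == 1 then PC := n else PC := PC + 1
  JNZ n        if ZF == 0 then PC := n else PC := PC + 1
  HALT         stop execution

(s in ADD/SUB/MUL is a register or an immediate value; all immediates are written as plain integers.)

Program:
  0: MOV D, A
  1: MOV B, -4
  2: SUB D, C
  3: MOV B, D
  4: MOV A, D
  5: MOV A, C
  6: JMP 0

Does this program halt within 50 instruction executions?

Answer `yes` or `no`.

Answer: no

Derivation:
Step 1: PC=0 exec 'MOV D, A'. After: A=0 B=0 C=0 D=0 ZF=0 PC=1
Step 2: PC=1 exec 'MOV B, -4'. After: A=0 B=-4 C=0 D=0 ZF=0 PC=2
Step 3: PC=2 exec 'SUB D, C'. After: A=0 B=-4 C=0 D=0 ZF=1 PC=3
Step 4: PC=3 exec 'MOV B, D'. After: A=0 B=0 C=0 D=0 ZF=1 PC=4
Step 5: PC=4 exec 'MOV A, D'. After: A=0 B=0 C=0 D=0 ZF=1 PC=5
Step 6: PC=5 exec 'MOV A, C'. After: A=0 B=0 C=0 D=0 ZF=1 PC=6
Step 7: PC=6 exec 'JMP 0'. After: A=0 B=0 C=0 D=0 ZF=1 PC=0
Step 8: PC=0 exec 'MOV D, A'. After: A=0 B=0 C=0 D=0 ZF=1 PC=1
Step 9: PC=1 exec 'MOV B, -4'. After: A=0 B=-4 C=0 D=0 ZF=1 PC=2
Step 10: PC=2 exec 'SUB D, C'. After: A=0 B=-4 C=0 D=0 ZF=1 PC=3
State after step 10 equals state after step 3: the program is in a cycle of length 7 and will never halt.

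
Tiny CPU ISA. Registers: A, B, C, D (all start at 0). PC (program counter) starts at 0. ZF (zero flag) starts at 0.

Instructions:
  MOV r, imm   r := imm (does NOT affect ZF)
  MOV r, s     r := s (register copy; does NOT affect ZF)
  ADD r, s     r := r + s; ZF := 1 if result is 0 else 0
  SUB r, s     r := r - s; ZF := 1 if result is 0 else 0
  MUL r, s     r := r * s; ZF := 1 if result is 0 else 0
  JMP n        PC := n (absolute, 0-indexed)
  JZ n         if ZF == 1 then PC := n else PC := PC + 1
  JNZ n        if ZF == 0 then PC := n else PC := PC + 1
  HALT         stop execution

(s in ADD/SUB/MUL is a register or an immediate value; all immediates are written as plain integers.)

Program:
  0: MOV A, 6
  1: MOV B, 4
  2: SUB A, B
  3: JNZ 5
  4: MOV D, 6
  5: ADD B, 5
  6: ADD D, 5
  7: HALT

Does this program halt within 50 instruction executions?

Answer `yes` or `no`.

Step 1: PC=0 exec 'MOV A, 6'. After: A=6 B=0 C=0 D=0 ZF=0 PC=1
Step 2: PC=1 exec 'MOV B, 4'. After: A=6 B=4 C=0 D=0 ZF=0 PC=2
Step 3: PC=2 exec 'SUB A, B'. After: A=2 B=4 C=0 D=0 ZF=0 PC=3
Step 4: PC=3 exec 'JNZ 5'. After: A=2 B=4 C=0 D=0 ZF=0 PC=5
Step 5: PC=5 exec 'ADD B, 5'. After: A=2 B=9 C=0 D=0 ZF=0 PC=6
Step 6: PC=6 exec 'ADD D, 5'. After: A=2 B=9 C=0 D=5 ZF=0 PC=7
Step 7: PC=7 exec 'HALT'. After: A=2 B=9 C=0 D=5 ZF=0 PC=7 HALTED

Answer: yes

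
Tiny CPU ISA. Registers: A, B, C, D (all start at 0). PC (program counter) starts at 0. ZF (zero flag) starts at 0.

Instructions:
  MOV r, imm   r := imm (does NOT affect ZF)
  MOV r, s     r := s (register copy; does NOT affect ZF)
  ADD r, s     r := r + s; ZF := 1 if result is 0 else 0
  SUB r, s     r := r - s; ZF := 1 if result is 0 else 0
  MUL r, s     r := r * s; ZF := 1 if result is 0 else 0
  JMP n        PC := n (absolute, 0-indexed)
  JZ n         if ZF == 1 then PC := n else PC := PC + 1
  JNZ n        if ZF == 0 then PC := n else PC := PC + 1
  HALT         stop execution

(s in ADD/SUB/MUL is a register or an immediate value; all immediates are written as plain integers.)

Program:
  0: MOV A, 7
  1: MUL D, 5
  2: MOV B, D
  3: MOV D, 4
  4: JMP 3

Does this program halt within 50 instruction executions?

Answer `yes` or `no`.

Step 1: PC=0 exec 'MOV A, 7'. After: A=7 B=0 C=0 D=0 ZF=0 PC=1
Step 2: PC=1 exec 'MUL D, 5'. After: A=7 B=0 C=0 D=0 ZF=1 PC=2
Step 3: PC=2 exec 'MOV B, D'. After: A=7 B=0 C=0 D=0 ZF=1 PC=3
Step 4: PC=3 exec 'MOV D, 4'. After: A=7 B=0 C=0 D=4 ZF=1 PC=4
Step 5: PC=4 exec 'JMP 3'. After: A=7 B=0 C=0 D=4 ZF=1 PC=3
Step 6: PC=3 exec 'MOV D, 4'. After: A=7 B=0 C=0 D=4 ZF=1 PC=4
State after step 6 equals state after step 4: the program is in a cycle of length 2 and will never halt.

Answer: no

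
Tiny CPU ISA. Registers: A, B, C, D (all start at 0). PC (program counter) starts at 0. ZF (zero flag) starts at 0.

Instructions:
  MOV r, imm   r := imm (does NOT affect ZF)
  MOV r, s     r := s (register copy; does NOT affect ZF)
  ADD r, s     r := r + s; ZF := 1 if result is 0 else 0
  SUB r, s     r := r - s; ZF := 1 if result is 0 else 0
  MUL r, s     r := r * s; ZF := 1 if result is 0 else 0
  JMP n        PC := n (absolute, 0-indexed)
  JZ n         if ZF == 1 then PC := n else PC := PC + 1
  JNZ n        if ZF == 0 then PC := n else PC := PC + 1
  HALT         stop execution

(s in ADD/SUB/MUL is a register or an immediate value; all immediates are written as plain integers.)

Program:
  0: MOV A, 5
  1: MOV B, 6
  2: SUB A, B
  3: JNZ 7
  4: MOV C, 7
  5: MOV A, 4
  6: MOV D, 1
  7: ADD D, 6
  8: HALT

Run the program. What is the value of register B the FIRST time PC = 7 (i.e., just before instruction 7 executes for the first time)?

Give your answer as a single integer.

Step 1: PC=0 exec 'MOV A, 5'. After: A=5 B=0 C=0 D=0 ZF=0 PC=1
Step 2: PC=1 exec 'MOV B, 6'. After: A=5 B=6 C=0 D=0 ZF=0 PC=2
Step 3: PC=2 exec 'SUB A, B'. After: A=-1 B=6 C=0 D=0 ZF=0 PC=3
Step 4: PC=3 exec 'JNZ 7'. After: A=-1 B=6 C=0 D=0 ZF=0 PC=7
First time PC=7: B=6

6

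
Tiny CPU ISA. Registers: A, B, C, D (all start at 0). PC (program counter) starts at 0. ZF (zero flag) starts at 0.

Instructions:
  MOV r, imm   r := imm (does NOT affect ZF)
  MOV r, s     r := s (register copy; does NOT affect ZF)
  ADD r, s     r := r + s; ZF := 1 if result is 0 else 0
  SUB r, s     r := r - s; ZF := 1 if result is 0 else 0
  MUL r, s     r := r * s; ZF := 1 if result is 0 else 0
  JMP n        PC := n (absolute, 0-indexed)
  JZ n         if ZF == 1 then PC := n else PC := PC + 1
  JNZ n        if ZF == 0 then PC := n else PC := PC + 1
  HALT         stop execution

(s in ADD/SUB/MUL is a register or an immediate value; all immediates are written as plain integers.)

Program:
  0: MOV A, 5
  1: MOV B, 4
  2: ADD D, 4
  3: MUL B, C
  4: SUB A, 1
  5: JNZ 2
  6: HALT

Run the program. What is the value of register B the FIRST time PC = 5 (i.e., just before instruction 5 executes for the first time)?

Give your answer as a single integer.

Step 1: PC=0 exec 'MOV A, 5'. After: A=5 B=0 C=0 D=0 ZF=0 PC=1
Step 2: PC=1 exec 'MOV B, 4'. After: A=5 B=4 C=0 D=0 ZF=0 PC=2
Step 3: PC=2 exec 'ADD D, 4'. After: A=5 B=4 C=0 D=4 ZF=0 PC=3
Step 4: PC=3 exec 'MUL B, C'. After: A=5 B=0 C=0 D=4 ZF=1 PC=4
Step 5: PC=4 exec 'SUB A, 1'. After: A=4 B=0 C=0 D=4 ZF=0 PC=5
First time PC=5: B=0

0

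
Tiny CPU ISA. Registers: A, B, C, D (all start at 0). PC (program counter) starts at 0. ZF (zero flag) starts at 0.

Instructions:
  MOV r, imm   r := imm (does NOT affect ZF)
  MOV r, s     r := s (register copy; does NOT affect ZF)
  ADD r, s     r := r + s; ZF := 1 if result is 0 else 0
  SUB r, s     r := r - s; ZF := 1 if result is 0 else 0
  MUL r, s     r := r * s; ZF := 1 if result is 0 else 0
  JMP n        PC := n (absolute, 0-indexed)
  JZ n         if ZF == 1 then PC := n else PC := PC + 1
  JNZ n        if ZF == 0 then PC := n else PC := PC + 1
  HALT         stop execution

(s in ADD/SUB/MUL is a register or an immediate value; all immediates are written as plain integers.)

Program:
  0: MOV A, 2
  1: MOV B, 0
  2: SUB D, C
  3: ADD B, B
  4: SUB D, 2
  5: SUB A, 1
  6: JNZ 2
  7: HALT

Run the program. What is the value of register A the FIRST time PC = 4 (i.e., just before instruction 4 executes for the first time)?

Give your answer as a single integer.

Step 1: PC=0 exec 'MOV A, 2'. After: A=2 B=0 C=0 D=0 ZF=0 PC=1
Step 2: PC=1 exec 'MOV B, 0'. After: A=2 B=0 C=0 D=0 ZF=0 PC=2
Step 3: PC=2 exec 'SUB D, C'. After: A=2 B=0 C=0 D=0 ZF=1 PC=3
Step 4: PC=3 exec 'ADD B, B'. After: A=2 B=0 C=0 D=0 ZF=1 PC=4
First time PC=4: A=2

2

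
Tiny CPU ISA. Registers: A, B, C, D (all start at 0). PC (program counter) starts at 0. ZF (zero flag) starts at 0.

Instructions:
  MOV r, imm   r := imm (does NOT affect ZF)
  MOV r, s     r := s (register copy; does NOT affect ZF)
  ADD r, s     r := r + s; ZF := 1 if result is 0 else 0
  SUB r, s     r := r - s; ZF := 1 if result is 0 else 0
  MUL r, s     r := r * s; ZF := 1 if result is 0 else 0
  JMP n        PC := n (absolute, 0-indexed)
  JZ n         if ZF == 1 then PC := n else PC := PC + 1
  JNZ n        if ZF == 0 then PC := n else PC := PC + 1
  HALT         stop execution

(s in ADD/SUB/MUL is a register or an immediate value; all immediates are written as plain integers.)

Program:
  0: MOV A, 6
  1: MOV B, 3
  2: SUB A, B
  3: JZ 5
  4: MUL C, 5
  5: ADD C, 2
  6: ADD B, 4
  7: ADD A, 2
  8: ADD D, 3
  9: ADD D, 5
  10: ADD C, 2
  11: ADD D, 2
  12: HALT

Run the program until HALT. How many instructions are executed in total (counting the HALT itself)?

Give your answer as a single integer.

Step 1: PC=0 exec 'MOV A, 6'. After: A=6 B=0 C=0 D=0 ZF=0 PC=1
Step 2: PC=1 exec 'MOV B, 3'. After: A=6 B=3 C=0 D=0 ZF=0 PC=2
Step 3: PC=2 exec 'SUB A, B'. After: A=3 B=3 C=0 D=0 ZF=0 PC=3
Step 4: PC=3 exec 'JZ 5'. After: A=3 B=3 C=0 D=0 ZF=0 PC=4
Step 5: PC=4 exec 'MUL C, 5'. After: A=3 B=3 C=0 D=0 ZF=1 PC=5
Step 6: PC=5 exec 'ADD C, 2'. After: A=3 B=3 C=2 D=0 ZF=0 PC=6
Step 7: PC=6 exec 'ADD B, 4'. After: A=3 B=7 C=2 D=0 ZF=0 PC=7
Step 8: PC=7 exec 'ADD A, 2'. After: A=5 B=7 C=2 D=0 ZF=0 PC=8
Step 9: PC=8 exec 'ADD D, 3'. After: A=5 B=7 C=2 D=3 ZF=0 PC=9
Step 10: PC=9 exec 'ADD D, 5'. After: A=5 B=7 C=2 D=8 ZF=0 PC=10
Step 11: PC=10 exec 'ADD C, 2'. After: A=5 B=7 C=4 D=8 ZF=0 PC=11
Step 12: PC=11 exec 'ADD D, 2'. After: A=5 B=7 C=4 D=10 ZF=0 PC=12
Step 13: PC=12 exec 'HALT'. After: A=5 B=7 C=4 D=10 ZF=0 PC=12 HALTED
Total instructions executed: 13

Answer: 13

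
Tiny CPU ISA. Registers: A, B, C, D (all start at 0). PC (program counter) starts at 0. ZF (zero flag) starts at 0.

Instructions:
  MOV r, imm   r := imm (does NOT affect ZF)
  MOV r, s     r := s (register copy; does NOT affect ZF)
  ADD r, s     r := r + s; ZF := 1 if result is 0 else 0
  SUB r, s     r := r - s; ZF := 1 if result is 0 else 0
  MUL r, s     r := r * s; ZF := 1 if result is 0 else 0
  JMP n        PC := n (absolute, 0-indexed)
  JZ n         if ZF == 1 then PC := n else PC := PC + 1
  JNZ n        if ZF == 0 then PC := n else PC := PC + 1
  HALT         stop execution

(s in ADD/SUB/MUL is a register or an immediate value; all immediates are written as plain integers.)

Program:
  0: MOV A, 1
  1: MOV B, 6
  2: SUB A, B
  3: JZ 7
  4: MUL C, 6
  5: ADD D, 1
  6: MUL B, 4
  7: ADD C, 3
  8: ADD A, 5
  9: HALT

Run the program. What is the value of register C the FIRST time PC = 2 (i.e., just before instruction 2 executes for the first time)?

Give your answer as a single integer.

Step 1: PC=0 exec 'MOV A, 1'. After: A=1 B=0 C=0 D=0 ZF=0 PC=1
Step 2: PC=1 exec 'MOV B, 6'. After: A=1 B=6 C=0 D=0 ZF=0 PC=2
First time PC=2: C=0

0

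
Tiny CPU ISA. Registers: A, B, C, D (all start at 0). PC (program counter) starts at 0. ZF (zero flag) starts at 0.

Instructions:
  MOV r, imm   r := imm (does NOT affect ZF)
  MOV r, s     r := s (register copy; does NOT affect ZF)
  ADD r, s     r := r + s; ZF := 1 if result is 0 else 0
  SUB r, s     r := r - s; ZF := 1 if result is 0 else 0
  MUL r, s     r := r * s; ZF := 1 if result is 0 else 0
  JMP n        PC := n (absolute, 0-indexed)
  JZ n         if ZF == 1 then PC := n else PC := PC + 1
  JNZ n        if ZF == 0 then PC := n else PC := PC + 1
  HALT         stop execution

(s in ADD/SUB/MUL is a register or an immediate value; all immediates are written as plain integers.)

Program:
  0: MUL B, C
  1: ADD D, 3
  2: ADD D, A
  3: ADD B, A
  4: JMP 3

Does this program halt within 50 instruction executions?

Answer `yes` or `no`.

Answer: no

Derivation:
Step 1: PC=0 exec 'MUL B, C'. After: A=0 B=0 C=0 D=0 ZF=1 PC=1
Step 2: PC=1 exec 'ADD D, 3'. After: A=0 B=0 C=0 D=3 ZF=0 PC=2
Step 3: PC=2 exec 'ADD D, A'. After: A=0 B=0 C=0 D=3 ZF=0 PC=3
Step 4: PC=3 exec 'ADD B, A'. After: A=0 B=0 C=0 D=3 ZF=1 PC=4
Step 5: PC=4 exec 'JMP 3'. After: A=0 B=0 C=0 D=3 ZF=1 PC=3
Step 6: PC=3 exec 'ADD B, A'. After: A=0 B=0 C=0 D=3 ZF=1 PC=4
State after step 6 equals state after step 4: the program is in a cycle of length 2 and will never halt.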